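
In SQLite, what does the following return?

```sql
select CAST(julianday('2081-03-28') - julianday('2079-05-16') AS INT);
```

682

15 days remain in May 2079 after the 16th (31 − 16).
Full months from June 2079 through February 2081 contribute their day counts.
Then 28 days into March 2081.
Total: 15 + 30 + 31 + 31 + 30 + 31 + 30 + 31 + 31 + 29 + 31 + 30 + 31 + 30 + 31 + 31 + 30 + 31 + 30 + 31 + 31 + 28 + 28 = 682.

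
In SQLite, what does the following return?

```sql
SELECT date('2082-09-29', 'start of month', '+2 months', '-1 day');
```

2082-10-31

`start of month` rewinds 2082-09-29 to 2082-09-01.
Adding +2 months to 2082-09-01 gives 2082-11-01.
Going back 1 day from 2082-11-01 reaches 2082-10-31 (last day of October, 31 days).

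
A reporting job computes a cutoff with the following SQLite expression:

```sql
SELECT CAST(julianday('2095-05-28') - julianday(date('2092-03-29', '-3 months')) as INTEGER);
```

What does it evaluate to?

Adding -3 months to 2092-03-29 gives 2091-12-29.
2 days remain in December 2091 after the 29th (31 − 29).
Full months from January 2092 through April 2095 contribute their day counts.
Then 28 days into May 2095.
Total: 2 + 31 + 29 + 31 + 30 + 31 + 30 + 31 + 31 + 30 + 31 + 30 + 31 + 31 + 28 + 31 + 30 + 31 + 30 + 31 + 31 + 30 + 31 + 30 + 31 + 31 + 28 + 31 + 30 + 31 + 30 + 31 + 31 + 30 + 31 + 30 + 31 + 31 + 28 + 31 + 30 + 28 = 1246.

1246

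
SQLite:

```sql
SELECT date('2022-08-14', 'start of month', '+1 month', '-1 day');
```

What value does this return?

2022-08-31

`start of month` rewinds 2022-08-14 to 2022-08-01.
Adding +1 month to 2022-08-01 gives 2022-09-01.
Going back 1 day from 2022-09-01 reaches 2022-08-31 (last day of August, 31 days).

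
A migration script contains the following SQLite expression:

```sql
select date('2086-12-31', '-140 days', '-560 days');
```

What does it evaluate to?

2085-01-30

Applying '-140 days' to 2086-12-31: counting 140 days back gives 2086-08-13.
Applying '-560 days' to 2086-08-13: counting 560 days back gives 2085-01-30.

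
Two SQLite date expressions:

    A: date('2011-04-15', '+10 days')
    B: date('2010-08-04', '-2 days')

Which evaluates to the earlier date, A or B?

B

A = 2011-04-25.
B = 2010-08-02.
B is earlier.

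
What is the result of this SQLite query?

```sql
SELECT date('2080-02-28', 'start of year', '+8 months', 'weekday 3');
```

2080-09-04

`start of year` rewinds 2080-02-28 to 2080-01-01.
Adding +8 months to 2080-01-01 gives 2080-09-01.
`weekday 3` advances to the next Wednesday; 2080-09-01 is a Sunday, so it moves forward to 2080-09-04.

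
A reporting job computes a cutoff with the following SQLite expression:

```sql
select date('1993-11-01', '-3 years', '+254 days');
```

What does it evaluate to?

Adding -3 years to 1993-11-01 gives 1990-11-01.
Applying '+254 days' to 1990-11-01: counting 254 days forward gives 1991-07-13.

1991-07-13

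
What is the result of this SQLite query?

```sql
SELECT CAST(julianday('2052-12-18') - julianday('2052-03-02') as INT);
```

29 days remain in March 2052 after the 2nd (31 − 2).
Full months from April 2052 through November 2052 contribute their day counts.
Then 18 days into December 2052.
Total: 29 + 30 + 31 + 30 + 31 + 31 + 30 + 31 + 30 + 18 = 291.

291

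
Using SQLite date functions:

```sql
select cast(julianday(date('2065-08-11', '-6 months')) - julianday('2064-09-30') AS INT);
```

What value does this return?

134

Adding -6 months to 2065-08-11 gives 2065-02-11.
0 days remain in September 2064 after the 30th (30 − 30).
October 2064: 31 days.
November 2064: 30 days.
December 2064: 31 days.
January 2065: 31 days.
Then 11 days into February 2065.
Total: 0 + 31 + 30 + 31 + 31 + 11 = 134.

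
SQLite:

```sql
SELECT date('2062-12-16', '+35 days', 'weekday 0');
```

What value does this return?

2063-01-21

December 2062 has 31 days; 15 remain after the 16th, so 16 days reach 2063-01-01.
Advancing 19 more days within January lands on 2063-01-20.
`weekday 0` advances to the next Sunday; 2063-01-20 is a Saturday, so it moves forward to 2063-01-21.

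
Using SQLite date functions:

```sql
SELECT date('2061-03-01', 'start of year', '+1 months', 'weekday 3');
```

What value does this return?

2061-02-02

`start of year` rewinds 2061-03-01 to 2061-01-01.
Adding +1 month to 2061-01-01 gives 2061-02-01.
`weekday 3` advances to the next Wednesday; 2061-02-01 is a Tuesday, so it moves forward to 2061-02-02.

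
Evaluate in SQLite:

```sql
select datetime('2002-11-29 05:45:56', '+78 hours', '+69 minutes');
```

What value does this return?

+78 hours from 2002-11-29 05:45:56 is 2002-12-02 11:45:56 (crosses midnight).
69 minutes = 1h 9m; +69 minutes from 2002-12-02 11:45:56 is 2002-12-02 12:54:56.

2002-12-02 12:54:56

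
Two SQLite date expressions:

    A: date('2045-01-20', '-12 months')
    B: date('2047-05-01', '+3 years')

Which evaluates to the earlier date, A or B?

A = 2044-01-20.
B = 2050-05-01.
A is earlier.

A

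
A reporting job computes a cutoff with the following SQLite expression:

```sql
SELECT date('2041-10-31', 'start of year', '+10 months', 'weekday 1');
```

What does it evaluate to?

2041-11-04

`start of year` rewinds 2041-10-31 to 2041-01-01.
Adding +10 months to 2041-01-01 gives 2041-11-01.
`weekday 1` advances to the next Monday; 2041-11-01 is a Friday, so it moves forward to 2041-11-04.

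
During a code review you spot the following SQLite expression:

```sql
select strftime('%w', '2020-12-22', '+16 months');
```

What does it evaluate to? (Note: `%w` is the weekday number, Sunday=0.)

First apply '+16 months': 2020-12-22 → 2022-04-22.
2022-04-22 is a Friday; with Sunday=0 that is 5.

5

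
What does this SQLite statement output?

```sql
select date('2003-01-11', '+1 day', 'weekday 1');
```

Advancing 1 more day within January lands on 2003-01-12.
`weekday 1` advances to the next Monday; 2003-01-12 is a Sunday, so it moves forward to 2003-01-13.

2003-01-13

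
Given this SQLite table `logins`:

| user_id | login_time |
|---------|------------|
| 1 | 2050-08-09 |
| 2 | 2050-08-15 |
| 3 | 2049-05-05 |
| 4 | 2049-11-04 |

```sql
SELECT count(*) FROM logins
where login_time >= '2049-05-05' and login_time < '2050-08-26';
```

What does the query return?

Rows in [2049-05-05, 2050-08-26): 2050-08-09, 2050-08-15, 2049-05-05, 2049-11-04 → 4 rows.

4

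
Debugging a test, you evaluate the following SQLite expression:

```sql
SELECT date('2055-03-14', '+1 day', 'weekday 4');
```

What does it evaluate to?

Advancing 1 more day within March lands on 2055-03-15.
`weekday 4` advances to the next Thursday; 2055-03-15 is a Monday, so it moves forward to 2055-03-18.

2055-03-18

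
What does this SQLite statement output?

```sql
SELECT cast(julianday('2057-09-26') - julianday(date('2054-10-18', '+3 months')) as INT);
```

Adding +3 months to 2054-10-18 gives 2055-01-18.
13 days remain in January 2055 after the 18th (31 − 18).
Full months from February 2055 through August 2057 contribute their day counts.
Then 26 days into September 2057.
Total: 13 + 28 + 31 + 30 + 31 + 30 + 31 + 31 + 30 + 31 + 30 + 31 + 31 + 29 + 31 + 30 + 31 + 30 + 31 + 31 + 30 + 31 + 30 + 31 + 31 + 28 + 31 + 30 + 31 + 30 + 31 + 31 + 26 = 982.

982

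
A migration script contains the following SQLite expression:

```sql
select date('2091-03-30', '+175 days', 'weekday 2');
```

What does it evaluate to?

Applying '+175 days' to 2091-03-30: counting 175 days forward gives 2091-09-21.
`weekday 2` advances to the next Tuesday; 2091-09-21 is a Friday, so it moves forward to 2091-09-25.

2091-09-25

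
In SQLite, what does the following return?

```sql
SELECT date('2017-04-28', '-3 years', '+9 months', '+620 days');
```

2016-10-09

Adding -3 years to 2017-04-28 gives 2014-04-28.
Adding +9 months to 2014-04-28 gives 2015-01-28.
Applying '+620 days' to 2015-01-28: counting 620 days forward gives 2016-10-09.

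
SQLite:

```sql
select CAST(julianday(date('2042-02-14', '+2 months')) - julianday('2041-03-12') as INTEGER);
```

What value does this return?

398

Adding +2 months to 2042-02-14 gives 2042-04-14.
19 days remain in March 2041 after the 12th (31 − 12).
Full months from April 2041 through March 2042 contribute their day counts.
Then 14 days into April 2042.
Total: 19 + 30 + 31 + 30 + 31 + 31 + 30 + 31 + 30 + 31 + 31 + 28 + 31 + 14 = 398.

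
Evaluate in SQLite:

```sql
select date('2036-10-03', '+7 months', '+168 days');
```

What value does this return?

Adding +7 months to 2036-10-03 gives 2037-05-03.
Applying '+168 days' to 2037-05-03: counting 168 days forward gives 2037-10-18.

2037-10-18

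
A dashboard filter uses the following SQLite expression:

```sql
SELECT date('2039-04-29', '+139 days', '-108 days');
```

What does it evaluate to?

2039-05-30

Applying '+139 days' to 2039-04-29: counting 139 days forward gives 2039-09-15.
Applying '-108 days' to 2039-09-15: counting 108 days back gives 2039-05-30.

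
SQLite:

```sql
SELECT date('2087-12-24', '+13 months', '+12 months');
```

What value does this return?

Adding +13 months to 2087-12-24 gives 2089-01-24.
Adding +12 months to 2089-01-24 gives 2090-01-24.

2090-01-24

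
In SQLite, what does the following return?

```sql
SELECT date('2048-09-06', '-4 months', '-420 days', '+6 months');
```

2047-09-13

Adding -4 months to 2048-09-06 gives 2048-05-06.
Applying '-420 days' to 2048-05-06: counting 420 days back gives 2047-03-13.
Adding +6 months to 2047-03-13 gives 2047-09-13.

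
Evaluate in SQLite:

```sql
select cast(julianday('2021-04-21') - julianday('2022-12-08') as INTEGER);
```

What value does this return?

-596

9 days remain in April 2021 after the 21st (30 − 21).
Full months from May 2021 through November 2022 contribute their day counts.
Then 8 days into December 2022.
Total: 9 + 31 + 30 + 31 + 31 + 30 + 31 + 30 + 31 + 31 + 28 + 31 + 30 + 31 + 30 + 31 + 31 + 30 + 31 + 30 + 8 = 596.
The subtraction is earlier − later, so the result is −596 → -596.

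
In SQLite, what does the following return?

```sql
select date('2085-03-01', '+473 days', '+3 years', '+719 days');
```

2091-06-06

Applying '+473 days' to 2085-03-01: counting 473 days forward gives 2086-06-17.
Adding +3 years to 2086-06-17 gives 2089-06-17.
Applying '+719 days' to 2089-06-17: counting 719 days forward gives 2091-06-06.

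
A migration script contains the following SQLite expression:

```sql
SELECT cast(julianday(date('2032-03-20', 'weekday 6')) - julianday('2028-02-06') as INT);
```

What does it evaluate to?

1504

`weekday 6` advances to the next Saturday; 2032-03-20 is already a Saturday, so it stays at 2032-03-20.
23 days remain in February 2028 after the 6th (29 − 6).
Full months from March 2028 through February 2032 contribute their day counts.
Then 20 days into March 2032.
Total: 23 + 31 + 30 + 31 + 30 + 31 + 31 + 30 + 31 + 30 + 31 + 31 + 28 + 31 + 30 + 31 + 30 + 31 + 31 + 30 + 31 + 30 + 31 + 31 + 28 + 31 + 30 + 31 + 30 + 31 + 31 + 30 + 31 + 30 + 31 + 31 + 28 + 31 + 30 + 31 + 30 + 31 + 31 + 30 + 31 + 30 + 31 + 31 + 29 + 20 = 1504.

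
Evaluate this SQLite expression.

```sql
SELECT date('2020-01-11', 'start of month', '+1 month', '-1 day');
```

`start of month` rewinds 2020-01-11 to 2020-01-01.
Adding +1 month to 2020-01-01 gives 2020-02-01.
Going back 1 day from 2020-02-01 reaches 2020-01-31 (last day of January, 31 days).

2020-01-31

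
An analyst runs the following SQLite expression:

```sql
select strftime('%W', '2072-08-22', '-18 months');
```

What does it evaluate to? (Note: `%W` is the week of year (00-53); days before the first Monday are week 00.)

07

First apply '-18 months': 2072-08-22 → 2071-02-22.
2071-02-22 is a Sunday. SQLite's %W counts Mondays since the year started; the result is 07.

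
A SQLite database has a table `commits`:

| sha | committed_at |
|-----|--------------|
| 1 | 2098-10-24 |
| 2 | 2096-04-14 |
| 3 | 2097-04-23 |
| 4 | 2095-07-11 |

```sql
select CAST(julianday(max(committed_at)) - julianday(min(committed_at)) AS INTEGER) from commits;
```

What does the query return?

1201

MIN = 2095-07-11, MAX = 2098-10-24.
20 days remain in July 2095 after the 11th (31 − 11).
Full months from August 2095 through September 2098 contribute their day counts.
Then 24 days into October 2098.
Total: 20 + 31 + 30 + 31 + 30 + 31 + 31 + 29 + 31 + 30 + 31 + 30 + 31 + 31 + 30 + 31 + 30 + 31 + 31 + 28 + 31 + 30 + 31 + 30 + 31 + 31 + 30 + 31 + 30 + 31 + 31 + 28 + 31 + 30 + 31 + 30 + 31 + 31 + 30 + 24 = 1201.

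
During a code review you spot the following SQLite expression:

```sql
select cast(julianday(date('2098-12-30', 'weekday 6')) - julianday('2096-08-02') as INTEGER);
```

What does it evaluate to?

884

`weekday 6` advances to the next Saturday; 2098-12-30 is a Tuesday, so it moves forward to 2099-01-03.
29 days remain in August 2096 after the 2nd (31 − 2).
Full months from September 2096 through December 2098 contribute their day counts.
Then 3 days into January 2099.
Total: 29 + 30 + 31 + 30 + 31 + 31 + 28 + 31 + 30 + 31 + 30 + 31 + 31 + 30 + 31 + 30 + 31 + 31 + 28 + 31 + 30 + 31 + 30 + 31 + 31 + 30 + 31 + 30 + 31 + 3 = 884.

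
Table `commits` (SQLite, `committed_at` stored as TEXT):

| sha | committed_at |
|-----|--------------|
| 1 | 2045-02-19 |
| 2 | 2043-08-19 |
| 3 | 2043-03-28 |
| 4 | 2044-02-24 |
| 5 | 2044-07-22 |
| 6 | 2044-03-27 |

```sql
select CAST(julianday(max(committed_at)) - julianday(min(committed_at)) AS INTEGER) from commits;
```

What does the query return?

MIN = 2043-03-28, MAX = 2045-02-19.
3 days remain in March 2043 after the 28th (31 − 28).
Full months from April 2043 through January 2045 contribute their day counts.
Then 19 days into February 2045.
Total: 3 + 30 + 31 + 30 + 31 + 31 + 30 + 31 + 30 + 31 + 31 + 29 + 31 + 30 + 31 + 30 + 31 + 31 + 30 + 31 + 30 + 31 + 31 + 19 = 694.

694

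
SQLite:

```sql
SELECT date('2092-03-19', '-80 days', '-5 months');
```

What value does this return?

2091-07-30

Applying '-80 days' to 2092-03-19: counting 80 days back gives 2091-12-30.
Adding -5 months to 2091-12-30 gives 2091-07-30.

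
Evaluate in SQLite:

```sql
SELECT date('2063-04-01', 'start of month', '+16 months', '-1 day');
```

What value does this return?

`start of month` rewinds 2063-04-01 to 2063-04-01.
Adding +16 months to 2063-04-01 gives 2064-08-01.
Going back 1 day from 2064-08-01 reaches 2064-07-31 (last day of July, 31 days).

2064-07-31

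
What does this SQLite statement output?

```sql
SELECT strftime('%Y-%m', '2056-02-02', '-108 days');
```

2055-10

First apply '-108 days': 2056-02-02 → 2055-10-17.
`%Y-%m` extracts the year-month: 2055-10.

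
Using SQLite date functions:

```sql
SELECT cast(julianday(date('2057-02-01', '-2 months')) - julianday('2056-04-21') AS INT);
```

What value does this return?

224

Adding -2 months to 2057-02-01 gives 2056-12-01.
9 days remain in April 2056 after the 21st (30 − 21).
Full months from May 2056 through November 2056 contribute their day counts.
Then 1 day into December 2056.
Total: 9 + 31 + 30 + 31 + 31 + 30 + 31 + 30 + 1 = 224.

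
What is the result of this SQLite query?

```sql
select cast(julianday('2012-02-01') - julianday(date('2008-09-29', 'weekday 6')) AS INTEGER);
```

1215

`weekday 6` advances to the next Saturday; 2008-09-29 is a Monday, so it moves forward to 2008-10-04.
27 days remain in October 2008 after the 4th (31 − 4).
Full months from November 2008 through January 2012 contribute their day counts.
Then 1 day into February 2012.
Total: 27 + 30 + 31 + 31 + 28 + 31 + 30 + 31 + 30 + 31 + 31 + 30 + 31 + 30 + 31 + 31 + 28 + 31 + 30 + 31 + 30 + 31 + 31 + 30 + 31 + 30 + 31 + 31 + 28 + 31 + 30 + 31 + 30 + 31 + 31 + 30 + 31 + 30 + 31 + 31 + 1 = 1215.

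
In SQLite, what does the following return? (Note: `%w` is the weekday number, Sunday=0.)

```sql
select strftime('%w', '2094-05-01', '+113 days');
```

First apply '+113 days': 2094-05-01 → 2094-08-22.
2094-08-22 is a Sunday; with Sunday=0 that is 0.

0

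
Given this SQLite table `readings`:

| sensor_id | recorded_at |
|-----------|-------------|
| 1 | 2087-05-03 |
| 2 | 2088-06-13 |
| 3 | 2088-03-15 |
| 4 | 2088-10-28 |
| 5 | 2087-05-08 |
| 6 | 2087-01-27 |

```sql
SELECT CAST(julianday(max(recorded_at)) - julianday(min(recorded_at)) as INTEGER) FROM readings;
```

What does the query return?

MIN = 2087-01-27, MAX = 2088-10-28.
4 days remain in January 2087 after the 27th (31 − 27).
Full months from February 2087 through September 2088 contribute their day counts.
Then 28 days into October 2088.
Total: 4 + 28 + 31 + 30 + 31 + 30 + 31 + 31 + 30 + 31 + 30 + 31 + 31 + 29 + 31 + 30 + 31 + 30 + 31 + 31 + 30 + 28 = 640.

640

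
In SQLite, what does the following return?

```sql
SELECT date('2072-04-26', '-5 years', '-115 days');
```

Adding -5 years to 2072-04-26 gives 2067-04-26.
Applying '-115 days' to 2067-04-26: counting 115 days back gives 2067-01-01.

2067-01-01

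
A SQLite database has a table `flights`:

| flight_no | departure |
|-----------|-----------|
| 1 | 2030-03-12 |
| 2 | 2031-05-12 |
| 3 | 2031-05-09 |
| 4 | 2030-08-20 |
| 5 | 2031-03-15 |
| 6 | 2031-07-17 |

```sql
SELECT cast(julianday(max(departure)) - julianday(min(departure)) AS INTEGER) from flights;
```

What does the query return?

492

MIN = 2030-03-12, MAX = 2031-07-17.
19 days remain in March 2030 after the 12th (31 − 12).
Full months from April 2030 through June 2031 contribute their day counts.
Then 17 days into July 2031.
Total: 19 + 30 + 31 + 30 + 31 + 31 + 30 + 31 + 30 + 31 + 31 + 28 + 31 + 30 + 31 + 30 + 17 = 492.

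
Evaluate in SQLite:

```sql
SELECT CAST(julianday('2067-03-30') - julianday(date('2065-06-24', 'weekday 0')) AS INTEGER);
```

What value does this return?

640

`weekday 0` advances to the next Sunday; 2065-06-24 is a Wednesday, so it moves forward to 2065-06-28.
2 days remain in June 2065 after the 28th (30 − 28).
Full months from July 2065 through February 2067 contribute their day counts.
Then 30 days into March 2067.
Total: 2 + 31 + 31 + 30 + 31 + 30 + 31 + 31 + 28 + 31 + 30 + 31 + 30 + 31 + 31 + 30 + 31 + 30 + 31 + 31 + 28 + 30 = 640.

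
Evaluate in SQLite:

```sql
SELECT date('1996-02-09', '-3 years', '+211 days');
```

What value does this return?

Adding -3 years to 1996-02-09 gives 1993-02-09.
Applying '+211 days' to 1993-02-09: counting 211 days forward gives 1993-09-08.

1993-09-08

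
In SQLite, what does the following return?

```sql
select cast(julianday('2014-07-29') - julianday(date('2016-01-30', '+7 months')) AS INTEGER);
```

Adding +7 months to 2016-01-30 gives 2016-08-30.
2 days remain in July 2014 after the 29th (31 − 29).
Full months from August 2014 through July 2016 contribute their day counts.
Then 30 days into August 2016.
Total: 2 + 31 + 30 + 31 + 30 + 31 + 31 + 28 + 31 + 30 + 31 + 30 + 31 + 31 + 30 + 31 + 30 + 31 + 31 + 29 + 31 + 30 + 31 + 30 + 31 + 30 = 763.
The subtraction is earlier − later, so the result is −763 → -763.

-763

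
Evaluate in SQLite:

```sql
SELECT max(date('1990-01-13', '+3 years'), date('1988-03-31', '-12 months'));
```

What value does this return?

date('1990-01-13', '+3 years') → 1993-01-13.
date('1988-03-31', '-12 months') → 1987-03-31.
Later of the two is 1993-01-13.

1993-01-13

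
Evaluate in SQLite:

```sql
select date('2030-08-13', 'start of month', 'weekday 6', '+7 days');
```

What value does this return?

`start of month` rewinds 2030-08-13 to 2030-08-01.
`weekday 6` advances to the next Saturday; 2030-08-01 is a Thursday, so it moves forward to 2030-08-03.
Advancing 7 more days within August lands on 2030-08-10.

2030-08-10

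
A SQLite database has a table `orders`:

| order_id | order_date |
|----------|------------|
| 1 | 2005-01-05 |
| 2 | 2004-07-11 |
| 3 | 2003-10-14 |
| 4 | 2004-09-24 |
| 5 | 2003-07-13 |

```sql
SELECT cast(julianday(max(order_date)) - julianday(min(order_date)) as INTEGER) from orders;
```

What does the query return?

542

MIN = 2003-07-13, MAX = 2005-01-05.
18 days remain in July 2003 after the 13th (31 − 13).
Full months from August 2003 through December 2004 contribute their day counts.
Then 5 days into January 2005.
Total: 18 + 31 + 30 + 31 + 30 + 31 + 31 + 29 + 31 + 30 + 31 + 30 + 31 + 31 + 30 + 31 + 30 + 31 + 5 = 542.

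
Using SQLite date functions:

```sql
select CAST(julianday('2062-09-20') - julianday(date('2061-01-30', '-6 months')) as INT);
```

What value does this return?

782

Adding -6 months to 2061-01-30 gives 2060-07-30.
1 day remains in July 2060 after the 30th (31 − 30).
Full months from August 2060 through August 2062 contribute their day counts.
Then 20 days into September 2062.
Total: 1 + 31 + 30 + 31 + 30 + 31 + 31 + 28 + 31 + 30 + 31 + 30 + 31 + 31 + 30 + 31 + 30 + 31 + 31 + 28 + 31 + 30 + 31 + 30 + 31 + 31 + 20 = 782.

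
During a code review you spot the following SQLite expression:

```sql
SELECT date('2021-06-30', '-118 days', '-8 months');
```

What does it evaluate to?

Applying '-118 days' to 2021-06-30: counting 118 days back gives 2021-03-04.
Adding -8 months to 2021-03-04 gives 2020-07-04.

2020-07-04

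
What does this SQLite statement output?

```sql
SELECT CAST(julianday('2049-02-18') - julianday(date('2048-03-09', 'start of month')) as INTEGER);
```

354

`start of month` rewinds 2048-03-09 to 2048-03-01.
30 days remain in March 2048 after the 1st (31 − 1).
Full months from April 2048 through January 2049 contribute their day counts.
Then 18 days into February 2049.
Total: 30 + 30 + 31 + 30 + 31 + 31 + 30 + 31 + 30 + 31 + 31 + 18 = 354.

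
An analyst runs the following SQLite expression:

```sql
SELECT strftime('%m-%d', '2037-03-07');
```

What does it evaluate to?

`%m-%d` extracts the month-day: 03-07.

03-07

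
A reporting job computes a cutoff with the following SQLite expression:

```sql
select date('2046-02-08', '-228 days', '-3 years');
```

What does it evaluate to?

Applying '-228 days' to 2046-02-08: counting 228 days back gives 2045-06-25.
Adding -3 years to 2045-06-25 gives 2042-06-25.

2042-06-25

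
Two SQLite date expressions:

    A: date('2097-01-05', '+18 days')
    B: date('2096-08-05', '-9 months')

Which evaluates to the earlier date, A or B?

A = 2097-01-23.
B = 2095-11-05.
B is earlier.

B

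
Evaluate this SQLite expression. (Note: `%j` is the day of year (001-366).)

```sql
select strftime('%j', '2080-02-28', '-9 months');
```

148

First apply '-9 months': 2080-02-28 → 2079-05-28.
Day-of-year for 2079-05-28: days since 2079-01-01 inclusive = 148, zero-padded to 148.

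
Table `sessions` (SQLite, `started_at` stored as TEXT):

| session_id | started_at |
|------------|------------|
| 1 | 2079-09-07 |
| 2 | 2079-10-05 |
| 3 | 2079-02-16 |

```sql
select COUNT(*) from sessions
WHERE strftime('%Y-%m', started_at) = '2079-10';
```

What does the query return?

1

Rows with year-month 2079-10: 2079-10-05 → 1.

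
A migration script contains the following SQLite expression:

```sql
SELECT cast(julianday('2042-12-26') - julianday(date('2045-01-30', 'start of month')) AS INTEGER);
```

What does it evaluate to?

-737

`start of month` rewinds 2045-01-30 to 2045-01-01.
5 days remain in December 2042 after the 26th (31 − 26).
Full months from January 2043 through December 2044 contribute their day counts.
Then 1 day into January 2045.
Total: 5 + 31 + 28 + 31 + 30 + 31 + 30 + 31 + 31 + 30 + 31 + 30 + 31 + 31 + 29 + 31 + 30 + 31 + 30 + 31 + 31 + 30 + 31 + 30 + 31 + 1 = 737.
The subtraction is earlier − later, so the result is −737 → -737.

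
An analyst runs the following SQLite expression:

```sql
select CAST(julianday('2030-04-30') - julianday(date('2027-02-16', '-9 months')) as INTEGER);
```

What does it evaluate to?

1445

Adding -9 months to 2027-02-16 gives 2026-05-16.
15 days remain in May 2026 after the 16th (31 − 16).
Full months from June 2026 through March 2030 contribute their day counts.
Then 30 days into April 2030.
Total: 15 + 30 + 31 + 31 + 30 + 31 + 30 + 31 + 31 + 28 + 31 + 30 + 31 + 30 + 31 + 31 + 30 + 31 + 30 + 31 + 31 + 29 + 31 + 30 + 31 + 30 + 31 + 31 + 30 + 31 + 30 + 31 + 31 + 28 + 31 + 30 + 31 + 30 + 31 + 31 + 30 + 31 + 30 + 31 + 31 + 28 + 31 + 30 = 1445.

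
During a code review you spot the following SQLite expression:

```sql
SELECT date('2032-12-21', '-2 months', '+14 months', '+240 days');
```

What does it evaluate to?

2034-08-18

Adding -2 months to 2032-12-21 gives 2032-10-21.
Adding +14 months to 2032-10-21 gives 2033-12-21.
Applying '+240 days' to 2033-12-21: counting 240 days forward gives 2034-08-18.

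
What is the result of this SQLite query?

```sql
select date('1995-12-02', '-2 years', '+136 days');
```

Adding -2 years to 1995-12-02 gives 1993-12-02.
Applying '+136 days' to 1993-12-02: counting 136 days forward gives 1994-04-17.

1994-04-17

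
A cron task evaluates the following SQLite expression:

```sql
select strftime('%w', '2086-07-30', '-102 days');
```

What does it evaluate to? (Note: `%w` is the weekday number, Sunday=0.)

First apply '-102 days': 2086-07-30 → 2086-04-19.
2086-04-19 is a Friday; with Sunday=0 that is 5.

5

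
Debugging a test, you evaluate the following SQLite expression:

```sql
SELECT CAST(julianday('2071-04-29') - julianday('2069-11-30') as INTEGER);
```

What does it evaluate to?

0 days remain in November 2069 after the 30th (30 − 30).
Full months from December 2069 through March 2071 contribute their day counts.
Then 29 days into April 2071.
Total: 0 + 31 + 31 + 28 + 31 + 30 + 31 + 30 + 31 + 31 + 30 + 31 + 30 + 31 + 31 + 28 + 31 + 29 = 515.

515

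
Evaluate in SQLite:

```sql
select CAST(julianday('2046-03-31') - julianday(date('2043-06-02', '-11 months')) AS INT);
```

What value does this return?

1368

Adding -11 months to 2043-06-02 gives 2042-07-02.
29 days remain in July 2042 after the 2nd (31 − 2).
Full months from August 2042 through February 2046 contribute their day counts.
Then 31 days into March 2046.
Total: 29 + 31 + 30 + 31 + 30 + 31 + 31 + 28 + 31 + 30 + 31 + 30 + 31 + 31 + 30 + 31 + 30 + 31 + 31 + 29 + 31 + 30 + 31 + 30 + 31 + 31 + 30 + 31 + 30 + 31 + 31 + 28 + 31 + 30 + 31 + 30 + 31 + 31 + 30 + 31 + 30 + 31 + 31 + 28 + 31 = 1368.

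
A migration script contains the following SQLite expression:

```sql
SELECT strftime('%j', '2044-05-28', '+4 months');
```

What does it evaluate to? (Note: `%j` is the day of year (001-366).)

272

First apply '+4 months': 2044-05-28 → 2044-09-28.
Day-of-year for 2044-09-28: days since 2044-01-01 inclusive = 272, zero-padded to 272.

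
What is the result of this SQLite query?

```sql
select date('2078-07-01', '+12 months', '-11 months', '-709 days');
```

Adding +12 months to 2078-07-01 gives 2079-07-01.
Adding -11 months to 2079-07-01 gives 2078-08-01.
Applying '-709 days' to 2078-08-01: counting 709 days back gives 2076-08-22.

2076-08-22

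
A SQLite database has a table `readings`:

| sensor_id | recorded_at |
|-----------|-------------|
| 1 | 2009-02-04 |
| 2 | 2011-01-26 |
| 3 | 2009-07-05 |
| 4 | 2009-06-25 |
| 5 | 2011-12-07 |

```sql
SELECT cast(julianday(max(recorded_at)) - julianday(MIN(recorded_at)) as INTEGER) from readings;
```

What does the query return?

1036

MIN = 2009-02-04, MAX = 2011-12-07.
24 days remain in February 2009 after the 4th (28 − 4).
Full months from March 2009 through November 2011 contribute their day counts.
Then 7 days into December 2011.
Total: 24 + 31 + 30 + 31 + 30 + 31 + 31 + 30 + 31 + 30 + 31 + 31 + 28 + 31 + 30 + 31 + 30 + 31 + 31 + 30 + 31 + 30 + 31 + 31 + 28 + 31 + 30 + 31 + 30 + 31 + 31 + 30 + 31 + 30 + 7 = 1036.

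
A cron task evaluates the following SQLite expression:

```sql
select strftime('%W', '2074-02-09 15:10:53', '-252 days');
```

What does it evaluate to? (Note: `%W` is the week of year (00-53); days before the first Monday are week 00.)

First apply '-252 days': 2074-02-09 15:10:53 → 2073-06-02 15:10:53.
2073-06-02 is a Friday. SQLite's %W counts Mondays since the year started; the result is 22.

22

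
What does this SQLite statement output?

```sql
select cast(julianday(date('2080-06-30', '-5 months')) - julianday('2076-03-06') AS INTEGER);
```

Adding -5 months to 2080-06-30 gives 2080-01-30.
25 days remain in March 2076 after the 6th (31 − 6).
Full months from April 2076 through December 2079 contribute their day counts.
Then 30 days into January 2080.
Total: 25 + 30 + 31 + 30 + 31 + 31 + 30 + 31 + 30 + 31 + 31 + 28 + 31 + 30 + 31 + 30 + 31 + 31 + 30 + 31 + 30 + 31 + 31 + 28 + 31 + 30 + 31 + 30 + 31 + 31 + 30 + 31 + 30 + 31 + 31 + 28 + 31 + 30 + 31 + 30 + 31 + 31 + 30 + 31 + 30 + 31 + 30 = 1425.

1425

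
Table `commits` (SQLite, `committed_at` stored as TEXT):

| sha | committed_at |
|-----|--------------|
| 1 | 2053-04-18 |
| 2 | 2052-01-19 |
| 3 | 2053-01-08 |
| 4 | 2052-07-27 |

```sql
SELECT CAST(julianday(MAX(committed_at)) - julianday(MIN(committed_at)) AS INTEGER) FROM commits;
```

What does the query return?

455

MIN = 2052-01-19, MAX = 2053-04-18.
12 days remain in January 2052 after the 19th (31 − 19).
Full months from February 2052 through March 2053 contribute their day counts.
Then 18 days into April 2053.
Total: 12 + 29 + 31 + 30 + 31 + 30 + 31 + 31 + 30 + 31 + 30 + 31 + 31 + 28 + 31 + 18 = 455.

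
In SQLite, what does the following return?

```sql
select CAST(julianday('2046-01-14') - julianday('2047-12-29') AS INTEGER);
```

17 days remain in January 2046 after the 14th (31 − 14).
Full months from February 2046 through November 2047 contribute their day counts.
Then 29 days into December 2047.
Total: 17 + 28 + 31 + 30 + 31 + 30 + 31 + 31 + 30 + 31 + 30 + 31 + 31 + 28 + 31 + 30 + 31 + 30 + 31 + 31 + 30 + 31 + 30 + 29 = 714.
The subtraction is earlier − later, so the result is −714 → -714.

-714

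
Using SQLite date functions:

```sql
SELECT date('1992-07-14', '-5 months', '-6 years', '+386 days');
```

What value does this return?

1987-03-07

Adding -5 months to 1992-07-14 gives 1992-02-14.
Adding -6 years to 1992-02-14 gives 1986-02-14.
Applying '+386 days' to 1986-02-14: counting 386 days forward gives 1987-03-07.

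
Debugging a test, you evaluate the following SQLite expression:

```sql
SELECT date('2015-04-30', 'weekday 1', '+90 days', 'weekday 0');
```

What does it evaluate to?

`weekday 1` advances to the next Monday; 2015-04-30 is a Thursday, so it moves forward to 2015-05-04.
Applying '+90 days' to 2015-05-04: counting 90 days forward gives 2015-08-02.
`weekday 0` advances to the next Sunday; 2015-08-02 is already a Sunday, so it stays at 2015-08-02.

2015-08-02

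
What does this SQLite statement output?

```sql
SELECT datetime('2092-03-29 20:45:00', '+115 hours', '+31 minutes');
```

2092-04-03 16:16:00

+115 hours from 2092-03-29 20:45:00 is 2092-04-03 15:45:00 (crosses midnight).
+31 minutes from 2092-04-03 15:45:00 is 2092-04-03 16:16:00.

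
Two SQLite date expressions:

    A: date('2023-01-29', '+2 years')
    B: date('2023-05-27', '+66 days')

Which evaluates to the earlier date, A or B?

B

A = 2025-01-29.
B = 2023-08-01.
B is earlier.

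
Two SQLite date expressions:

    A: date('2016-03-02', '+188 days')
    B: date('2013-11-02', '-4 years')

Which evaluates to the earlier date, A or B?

A = 2016-09-06.
B = 2009-11-02.
B is earlier.

B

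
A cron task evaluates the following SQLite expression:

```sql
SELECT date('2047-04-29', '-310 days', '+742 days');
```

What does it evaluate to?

Applying '-310 days' to 2047-04-29: counting 310 days back gives 2046-06-23.
Applying '+742 days' to 2046-06-23: counting 742 days forward gives 2048-07-04.

2048-07-04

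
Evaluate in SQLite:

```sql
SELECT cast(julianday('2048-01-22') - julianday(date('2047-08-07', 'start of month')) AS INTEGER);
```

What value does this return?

174

`start of month` rewinds 2047-08-07 to 2047-08-01.
30 days remain in August 2047 after the 1st (31 − 1).
September 2047: 30 days.
October 2047: 31 days.
November 2047: 30 days.
December 2047: 31 days.
Then 22 days into January 2048.
Total: 30 + 30 + 31 + 30 + 31 + 22 = 174.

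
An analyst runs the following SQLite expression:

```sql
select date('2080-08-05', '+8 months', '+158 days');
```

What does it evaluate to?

Adding +8 months to 2080-08-05 gives 2081-04-05.
Applying '+158 days' to 2081-04-05: counting 158 days forward gives 2081-09-10.

2081-09-10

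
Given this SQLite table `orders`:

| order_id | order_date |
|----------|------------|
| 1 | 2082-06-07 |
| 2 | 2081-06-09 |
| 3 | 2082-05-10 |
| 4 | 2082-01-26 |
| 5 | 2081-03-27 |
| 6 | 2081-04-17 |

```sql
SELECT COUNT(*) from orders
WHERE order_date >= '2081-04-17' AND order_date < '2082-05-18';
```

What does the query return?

Rows in [2081-04-17, 2082-05-18): 2081-06-09, 2082-05-10, 2082-01-26, 2081-04-17 → 4 rows.

4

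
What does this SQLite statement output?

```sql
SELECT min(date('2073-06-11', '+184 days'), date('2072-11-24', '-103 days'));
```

date('2073-06-11', '+184 days') → 2073-12-12.
date('2072-11-24', '-103 days') → 2072-08-13.
Earlier of the two is 2072-08-13.

2072-08-13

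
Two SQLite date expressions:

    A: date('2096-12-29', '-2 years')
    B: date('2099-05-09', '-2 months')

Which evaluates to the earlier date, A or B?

A = 2094-12-29.
B = 2099-03-09.
A is earlier.

A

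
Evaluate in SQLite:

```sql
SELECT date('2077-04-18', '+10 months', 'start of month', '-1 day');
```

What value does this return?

Adding +10 months to 2077-04-18 gives 2078-02-18.
`start of month` rewinds 2078-02-18 to 2078-02-01.
Going back 1 day from 2078-02-01 reaches 2078-01-31 (last day of January, 31 days).

2078-01-31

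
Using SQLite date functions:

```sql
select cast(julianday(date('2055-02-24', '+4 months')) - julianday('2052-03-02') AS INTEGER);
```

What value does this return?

1209

Adding +4 months to 2055-02-24 gives 2055-06-24.
29 days remain in March 2052 after the 2nd (31 − 2).
Full months from April 2052 through May 2055 contribute their day counts.
Then 24 days into June 2055.
Total: 29 + 30 + 31 + 30 + 31 + 31 + 30 + 31 + 30 + 31 + 31 + 28 + 31 + 30 + 31 + 30 + 31 + 31 + 30 + 31 + 30 + 31 + 31 + 28 + 31 + 30 + 31 + 30 + 31 + 31 + 30 + 31 + 30 + 31 + 31 + 28 + 31 + 30 + 31 + 24 = 1209.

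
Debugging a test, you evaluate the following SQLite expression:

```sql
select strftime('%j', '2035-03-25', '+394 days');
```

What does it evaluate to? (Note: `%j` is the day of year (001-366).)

113

First apply '+394 days': 2035-03-25 → 2036-04-22.
Day-of-year for 2036-04-22: days since 2036-01-01 inclusive = 113, zero-padded to 113.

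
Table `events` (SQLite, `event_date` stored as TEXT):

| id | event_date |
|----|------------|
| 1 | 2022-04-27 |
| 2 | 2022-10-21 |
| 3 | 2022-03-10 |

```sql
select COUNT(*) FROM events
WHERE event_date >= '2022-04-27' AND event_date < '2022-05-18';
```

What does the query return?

Rows in [2022-04-27, 2022-05-18): 2022-04-27 → 1 row.

1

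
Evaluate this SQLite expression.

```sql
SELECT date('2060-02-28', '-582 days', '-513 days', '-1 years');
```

Applying '-582 days' to 2060-02-28: counting 582 days back gives 2058-07-26.
Applying '-513 days' to 2058-07-26: counting 513 days back gives 2057-02-28.
Adding -1 year to 2057-02-28 gives 2056-02-28.

2056-02-28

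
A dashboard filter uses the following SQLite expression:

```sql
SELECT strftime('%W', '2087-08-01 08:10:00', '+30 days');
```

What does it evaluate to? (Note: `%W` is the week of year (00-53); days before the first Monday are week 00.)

34

First apply '+30 days': 2087-08-01 08:10:00 → 2087-08-31 08:10:00.
2087-08-31 is a Sunday. SQLite's %W counts Mondays since the year started; the result is 34.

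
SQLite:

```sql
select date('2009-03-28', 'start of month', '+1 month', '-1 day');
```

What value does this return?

2009-03-31

`start of month` rewinds 2009-03-28 to 2009-03-01.
Adding +1 month to 2009-03-01 gives 2009-04-01.
Going back 1 day from 2009-04-01 reaches 2009-03-31 (last day of March, 31 days).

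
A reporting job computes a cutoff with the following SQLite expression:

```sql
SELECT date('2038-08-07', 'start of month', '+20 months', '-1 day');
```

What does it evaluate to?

2040-03-31

`start of month` rewinds 2038-08-07 to 2038-08-01.
Adding +20 months to 2038-08-01 gives 2040-04-01.
Going back 1 day from 2040-04-01 reaches 2040-03-31 (last day of March, 31 days).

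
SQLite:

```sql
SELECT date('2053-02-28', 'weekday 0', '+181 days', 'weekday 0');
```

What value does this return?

`weekday 0` advances to the next Sunday; 2053-02-28 is a Friday, so it moves forward to 2053-03-02.
Applying '+181 days' to 2053-03-02: counting 181 days forward gives 2053-08-30.
`weekday 0` advances to the next Sunday; 2053-08-30 is a Saturday, so it moves forward to 2053-08-31.

2053-08-31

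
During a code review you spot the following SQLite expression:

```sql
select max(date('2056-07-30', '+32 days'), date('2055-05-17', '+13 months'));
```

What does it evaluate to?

2056-08-31

date('2056-07-30', '+32 days') → 2056-08-31.
date('2055-05-17', '+13 months') → 2056-06-17.
Later of the two is 2056-08-31.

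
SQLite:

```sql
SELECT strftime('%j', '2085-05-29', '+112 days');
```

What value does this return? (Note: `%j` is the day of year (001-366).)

First apply '+112 days': 2085-05-29 → 2085-09-18.
Day-of-year for 2085-09-18: days since 2085-01-01 inclusive = 261, zero-padded to 261.

261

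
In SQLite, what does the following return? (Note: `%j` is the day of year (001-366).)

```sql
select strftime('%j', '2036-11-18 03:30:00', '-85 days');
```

238

First apply '-85 days': 2036-11-18 03:30:00 → 2036-08-25 03:30:00.
Day-of-year for 2036-08-25: days since 2036-01-01 inclusive = 238, zero-padded to 238.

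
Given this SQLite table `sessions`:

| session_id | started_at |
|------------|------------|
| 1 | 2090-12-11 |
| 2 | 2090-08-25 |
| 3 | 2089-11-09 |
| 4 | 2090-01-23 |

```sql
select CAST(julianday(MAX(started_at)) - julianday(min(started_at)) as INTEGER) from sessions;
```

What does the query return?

397

MIN = 2089-11-09, MAX = 2090-12-11.
21 days remain in November 2089 after the 9th (30 − 9).
Full months from December 2089 through November 2090 contribute their day counts.
Then 11 days into December 2090.
Total: 21 + 31 + 31 + 28 + 31 + 30 + 31 + 30 + 31 + 31 + 30 + 31 + 30 + 11 = 397.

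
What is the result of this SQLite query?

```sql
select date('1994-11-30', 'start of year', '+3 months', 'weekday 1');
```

1994-04-04

`start of year` rewinds 1994-11-30 to 1994-01-01.
Adding +3 months to 1994-01-01 gives 1994-04-01.
`weekday 1` advances to the next Monday; 1994-04-01 is a Friday, so it moves forward to 1994-04-04.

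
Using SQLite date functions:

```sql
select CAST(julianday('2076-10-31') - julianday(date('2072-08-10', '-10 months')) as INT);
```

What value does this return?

1848

Adding -10 months to 2072-08-10 gives 2071-10-10.
21 days remain in October 2071 after the 10th (31 − 10).
Full months from November 2071 through September 2076 contribute their day counts.
Then 31 days into October 2076.
Total: 21 + 30 + 31 + 31 + 29 + 31 + 30 + 31 + 30 + 31 + 31 + 30 + 31 + 30 + 31 + 31 + 28 + 31 + 30 + 31 + 30 + 31 + 31 + 30 + 31 + 30 + 31 + 31 + 28 + 31 + 30 + 31 + 30 + 31 + 31 + 30 + 31 + 30 + 31 + 31 + 28 + 31 + 30 + 31 + 30 + 31 + 31 + 30 + 31 + 30 + 31 + 31 + 29 + 31 + 30 + 31 + 30 + 31 + 31 + 30 + 31 = 1848.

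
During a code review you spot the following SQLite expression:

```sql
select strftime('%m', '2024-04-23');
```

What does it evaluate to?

`%m` extracts the 2-digit month (01-12): 04.

04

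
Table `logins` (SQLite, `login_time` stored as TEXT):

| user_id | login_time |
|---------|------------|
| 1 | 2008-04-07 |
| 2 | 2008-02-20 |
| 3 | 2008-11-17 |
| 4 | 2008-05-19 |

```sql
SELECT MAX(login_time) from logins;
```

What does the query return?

2008-11-17

MAX over {2008-02-20, 2008-04-07, 2008-05-19, 2008-11-17}.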